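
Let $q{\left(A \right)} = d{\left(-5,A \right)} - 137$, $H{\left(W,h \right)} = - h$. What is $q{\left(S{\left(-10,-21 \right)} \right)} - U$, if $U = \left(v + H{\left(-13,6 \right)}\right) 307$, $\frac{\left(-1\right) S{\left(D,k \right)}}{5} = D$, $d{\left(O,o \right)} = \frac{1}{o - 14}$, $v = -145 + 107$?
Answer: $\frac{481357}{36} \approx 13371.0$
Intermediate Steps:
$v = -38$
$d{\left(O,o \right)} = \frac{1}{-14 + o}$
$S{\left(D,k \right)} = - 5 D$
$U = -13508$ ($U = \left(-38 - 6\right) 307 = \left(-44\right) 307 = -13508$)
$q{\left(A \right)} = -137 + \frac{1}{-14 + A}$ ($q{\left(A \right)} = \frac{1}{-14 + A} - 137 = -137 + \frac{1}{-14 + A}$)
$q{\left(S{\left(-10,-21 \right)} \right)} - U = \frac{1919 - 137 \left(\left(-5\right) \left(-10\right)\right)}{-14 - -50} - -13508 = \frac{1919 - 6850}{-14 + 50} + 13508 = \frac{1919 - 6850}{36} + 13508 = \frac{1}{36} \left(-4931\right) + 13508 = - \frac{4931}{36} + 13508 = \frac{481357}{36}$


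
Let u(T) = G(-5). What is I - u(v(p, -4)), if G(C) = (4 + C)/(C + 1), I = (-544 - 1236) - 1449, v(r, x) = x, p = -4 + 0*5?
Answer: -12917/4 ≈ -3229.3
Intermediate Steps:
p = -4 (p = -4 + 0 = -4)
I = -3229 (I = -1780 - 1449 = -3229)
G(C) = (4 + C)/(1 + C)
u(T) = 1/4 (u(T) = (4 - 5)/(1 - 5) = -1/(-4) = -1/4*(-1) = 1/4)
I - u(v(p, -4)) = -3229 - 1*1/4 = -3229 - 1/4 = -12917/4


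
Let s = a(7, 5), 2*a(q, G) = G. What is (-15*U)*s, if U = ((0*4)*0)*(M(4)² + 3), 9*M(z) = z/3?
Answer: 0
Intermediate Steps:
a(q, G) = G/2
s = 5/2 (s = (½)*5 = 5/2 ≈ 2.5000)
M(z) = z/27 (M(z) = (z/3)/9 = z/27)
U = 0 (U = ((0*4)*0)*(((1/27)*4)² + 3) = (0*0)*((4/27)² + 3) = 0*(16/729 + 3) = 0*(2203/729) = 0)
(-15*U)*s = -15*0*(5/2) = 0*(5/2) = 0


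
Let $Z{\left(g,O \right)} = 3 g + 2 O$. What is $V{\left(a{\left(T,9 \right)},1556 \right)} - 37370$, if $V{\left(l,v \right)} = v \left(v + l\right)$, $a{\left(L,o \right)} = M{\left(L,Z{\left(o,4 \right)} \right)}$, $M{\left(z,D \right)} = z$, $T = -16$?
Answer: $2358870$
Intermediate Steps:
$Z{\left(g,O \right)} = 2 O + 3 g$
$a{\left(L,o \right)} = L$
$V{\left(l,v \right)} = v \left(l + v\right)$
$V{\left(a{\left(T,9 \right)},1556 \right)} - 37370 = 1556 \left(-16 + 1556\right) - 37370 = 1556 \cdot 1540 - 37370 = 2396240 - 37370 = 2358870$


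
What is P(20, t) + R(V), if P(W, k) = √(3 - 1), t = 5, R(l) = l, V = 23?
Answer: 23 + √2 ≈ 24.414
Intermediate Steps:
P(W, k) = √2
P(20, t) + R(V) = √2 + 23 = 23 + √2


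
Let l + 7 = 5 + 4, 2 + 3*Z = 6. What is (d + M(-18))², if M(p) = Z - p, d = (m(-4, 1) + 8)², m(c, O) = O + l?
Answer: 177241/9 ≈ 19693.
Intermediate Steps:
Z = 4/3 (Z = -⅔ + (⅓)*6 = -⅔ + 2 = 4/3 ≈ 1.3333)
l = 2 (l = -7 + (5 + 4) = -7 + 9 = 2)
m(c, O) = 2 + O (m(c, O) = O + 2 = 2 + O)
d = 121 (d = ((2 + 1) + 8)² = (3 + 8)² = 11² = 121)
M(p) = 4/3 - p
(d + M(-18))² = (121 + (4/3 - 1*(-18)))² = (121 + (4/3 + 18))² = (121 + 58/3)² = (421/3)² = 177241/9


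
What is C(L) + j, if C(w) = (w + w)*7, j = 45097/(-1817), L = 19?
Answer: 438225/1817 ≈ 241.18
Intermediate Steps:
j = -45097/1817 (j = 45097*(-1/1817) = -45097/1817 ≈ -24.819)
C(w) = 14*w (C(w) = (2*w)*7 = 14*w)
C(L) + j = 14*19 - 45097/1817 = 266 - 45097/1817 = 438225/1817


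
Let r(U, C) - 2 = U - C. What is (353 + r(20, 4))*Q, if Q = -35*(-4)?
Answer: 51940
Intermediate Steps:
r(U, C) = 2 + U - C (r(U, C) = 2 + (U - C) = 2 + U - C)
Q = 140
(353 + r(20, 4))*Q = (353 + (2 + 20 - 1*4))*140 = (353 + (2 + 20 - 4))*140 = (353 + 18)*140 = 371*140 = 51940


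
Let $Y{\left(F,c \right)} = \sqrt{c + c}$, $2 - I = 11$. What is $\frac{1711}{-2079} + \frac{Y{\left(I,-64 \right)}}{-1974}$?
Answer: $- \frac{1711}{2079} - \frac{4 i \sqrt{2}}{987} \approx -0.82299 - 0.0057314 i$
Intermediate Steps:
$I = -9$ ($I = 2 - 11 = -9$)
$Y{\left(F,c \right)} = \sqrt{2} \sqrt{c}$ ($Y{\left(F,c \right)} = \sqrt{2 c} = \sqrt{2} \sqrt{c}$)
$\frac{1711}{-2079} + \frac{Y{\left(I,-64 \right)}}{-1974} = \frac{1711}{-2079} + \frac{\sqrt{2} \sqrt{-64}}{-1974} = 1711 \left(- \frac{1}{2079}\right) + \sqrt{2} \cdot 8 i \left(- \frac{1}{1974}\right) = - \frac{1711}{2079} + 8 i \sqrt{2} \left(- \frac{1}{1974}\right) = - \frac{1711}{2079} - \frac{4 i \sqrt{2}}{987}$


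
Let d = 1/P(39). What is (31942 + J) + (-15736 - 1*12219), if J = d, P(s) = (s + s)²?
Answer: 24256909/6084 ≈ 3987.0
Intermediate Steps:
P(s) = 4*s² (P(s) = (2*s)² = 4*s²)
d = 1/6084 (d = 1/(4*39²) = 1/(4*1521) = 1/6084 ≈ 0.00016437)
J = 1/6084 ≈ 0.00016437
(31942 + J) + (-15736 - 1*12219) = (31942 + 1/6084) + (-15736 - 1*12219) = 194335129/6084 + (-15736 - 12219) = 194335129/6084 - 27955 = 24256909/6084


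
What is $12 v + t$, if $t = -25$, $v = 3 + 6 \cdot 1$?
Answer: $83$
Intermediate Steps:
$v = 9$ ($v = 3 + 6 = 9$)
$12 v + t = 12 \cdot 9 - 25 = 108 - 25 = 83$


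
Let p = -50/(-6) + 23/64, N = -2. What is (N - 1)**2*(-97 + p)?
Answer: -50865/64 ≈ -794.77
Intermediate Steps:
p = 1669/192 (p = -50*(-1/6) + 23*(1/64) = 25/3 + 23/64 = 1669/192 ≈ 8.6927)
(N - 1)**2*(-97 + p) = (-2 - 1)**2*(-97 + 1669/192) = (-3)**2*(-16955/192) = 9*(-16955/192) = -50865/64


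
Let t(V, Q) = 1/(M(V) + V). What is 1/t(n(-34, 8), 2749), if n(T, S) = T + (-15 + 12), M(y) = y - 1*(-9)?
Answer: -65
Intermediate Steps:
M(y) = 9 + y (M(y) = y + 9 = 9 + y)
n(T, S) = -3 + T (n(T, S) = T - 3 = -3 + T)
t(V, Q) = 1/(9 + 2*V) (t(V, Q) = 1/((9 + V) + V) = 1/(9 + 2*V))
1/t(n(-34, 8), 2749) = 1/(1/(9 + 2*(-3 - 34))) = 1/(1/(9 + 2*(-37))) = 1/(1/(9 - 74)) = 1/(1/(-65)) = 1/(-1/65) = -65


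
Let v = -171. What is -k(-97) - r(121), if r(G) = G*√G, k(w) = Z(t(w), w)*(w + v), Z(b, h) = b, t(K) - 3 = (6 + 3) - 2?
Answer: 1349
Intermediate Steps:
t(K) = 10 (t(K) = 3 + ((6 + 3) - 2) = 3 + (9 - 2) = 3 + 7 = 10)
k(w) = -1710 + 10*w (k(w) = 10*(w - 171) = 10*(-171 + w) = -1710 + 10*w)
r(G) = G^(3/2)
-k(-97) - r(121) = -(-1710 + 10*(-97)) - 121^(3/2) = -(-1710 - 970) - 1*1331 = -1*(-2680) - 1331 = 2680 - 1331 = 1349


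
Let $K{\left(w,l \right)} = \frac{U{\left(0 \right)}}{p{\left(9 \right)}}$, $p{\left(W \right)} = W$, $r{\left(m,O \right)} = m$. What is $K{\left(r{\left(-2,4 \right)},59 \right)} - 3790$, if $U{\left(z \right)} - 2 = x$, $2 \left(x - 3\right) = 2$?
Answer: $- \frac{11368}{3} \approx -3789.3$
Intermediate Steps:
$x = 4$ ($x = 3 + \frac{1}{2} \cdot 2 = 3 + 1 = 4$)
$U{\left(z \right)} = 6$ ($U{\left(z \right)} = 2 + 4 = 6$)
$K{\left(w,l \right)} = \frac{2}{3}$ ($K{\left(w,l \right)} = \frac{6}{9} = 6 \cdot \frac{1}{9} = \frac{2}{3}$)
$K{\left(r{\left(-2,4 \right)},59 \right)} - 3790 = \frac{2}{3} - 3790 = - \frac{11368}{3}$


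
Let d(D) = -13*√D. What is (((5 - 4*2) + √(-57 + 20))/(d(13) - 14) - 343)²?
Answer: (4799 + 4459*√13 + I*√37)²/(14 + 13*√13)² ≈ 1.1762e+5 + 68.54*I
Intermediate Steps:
(((5 - 4*2) + √(-57 + 20))/(d(13) - 14) - 343)² = (((5 - 4*2) + √(-57 + 20))/(-13*√13 - 14) - 343)² = (((5 - 8) + √(-37))/(-14 - 13*√13) - 343)² = ((-3 + I*√37)/(-14 - 13*√13) - 343)² = (-343 + (-3 + I*√37)/(-14 - 13*√13))²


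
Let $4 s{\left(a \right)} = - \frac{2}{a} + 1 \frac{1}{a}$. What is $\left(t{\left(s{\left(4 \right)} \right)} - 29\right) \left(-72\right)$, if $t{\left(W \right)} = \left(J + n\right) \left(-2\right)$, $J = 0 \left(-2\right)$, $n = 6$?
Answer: $2952$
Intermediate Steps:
$J = 0$
$s{\left(a \right)} = - \frac{1}{4 a}$ ($s{\left(a \right)} = \frac{- \frac{2}{a} + 1 \frac{1}{a}}{4} = \frac{- \frac{2}{a} + \frac{1}{a}}{4} = \frac{\left(-1\right) \frac{1}{a}}{4} = - \frac{1}{4 a}$)
$t{\left(W \right)} = -12$ ($t{\left(W \right)} = \left(0 + 6\right) \left(-2\right) = 6 \left(-2\right) = -12$)
$\left(t{\left(s{\left(4 \right)} \right)} - 29\right) \left(-72\right) = \left(-12 - 29\right) \left(-72\right) = \left(-41\right) \left(-72\right) = 2952$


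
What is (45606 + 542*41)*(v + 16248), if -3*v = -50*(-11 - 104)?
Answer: 2916197032/3 ≈ 9.7207e+8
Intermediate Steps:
v = -5750/3 (v = -(-50)*(-11 - 104)/3 = -(-50)*(-115)/3 = -⅓*5750 = -5750/3 ≈ -1916.7)
(45606 + 542*41)*(v + 16248) = (45606 + 542*41)*(-5750/3 + 16248) = (45606 + 22222)*(42994/3) = 67828*(42994/3) = 2916197032/3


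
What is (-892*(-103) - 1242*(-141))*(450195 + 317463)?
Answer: 204963150684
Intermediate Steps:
(-892*(-103) - 1242*(-141))*(450195 + 317463) = (91876 + 175122)*767658 = 266998*767658 = 204963150684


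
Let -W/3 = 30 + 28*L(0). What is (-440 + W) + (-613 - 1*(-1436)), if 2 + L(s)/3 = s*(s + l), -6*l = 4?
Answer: 797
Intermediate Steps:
l = -2/3 (l = -1/6*4 = -2/3 ≈ -0.66667)
L(s) = -6 + 3*s*(-2/3 + s) (L(s) = -6 + 3*(s*(s - 2/3)) = -6 + 3*(s*(-2/3 + s)) = -6 + 3*s*(-2/3 + s))
W = 414 (W = -3*(30 + 28*(-6 - 2*0 + 3*0**2)) = -3*(30 + 28*(-6 + 0 + 3*0)) = -3*(30 + 28*(-6 + 0 + 0)) = -3*(30 + 28*(-6)) = -3*(30 - 168) = -3*(-138) = 414)
(-440 + W) + (-613 - 1*(-1436)) = (-440 + 414) + (-613 - 1*(-1436)) = -26 + (-613 + 1436) = -26 + 823 = 797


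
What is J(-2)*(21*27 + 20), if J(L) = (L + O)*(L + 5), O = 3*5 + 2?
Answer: 26415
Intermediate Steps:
O = 17 (O = 15 + 2 = 17)
J(L) = (5 + L)*(17 + L) (J(L) = (L + 17)*(L + 5) = (17 + L)*(5 + L) = (5 + L)*(17 + L))
J(-2)*(21*27 + 20) = (85 + (-2)**2 + 22*(-2))*(21*27 + 20) = (85 + 4 - 44)*(567 + 20) = 45*587 = 26415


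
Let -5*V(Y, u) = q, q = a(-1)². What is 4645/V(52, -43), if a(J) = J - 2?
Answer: -23225/9 ≈ -2580.6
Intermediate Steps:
a(J) = -2 + J
q = 9 (q = (-2 - 1)² = (-3)² = 9)
V(Y, u) = -9/5 (V(Y, u) = -⅕*9 = -9/5)
4645/V(52, -43) = 4645/(-9/5) = 4645*(-5/9) = -23225/9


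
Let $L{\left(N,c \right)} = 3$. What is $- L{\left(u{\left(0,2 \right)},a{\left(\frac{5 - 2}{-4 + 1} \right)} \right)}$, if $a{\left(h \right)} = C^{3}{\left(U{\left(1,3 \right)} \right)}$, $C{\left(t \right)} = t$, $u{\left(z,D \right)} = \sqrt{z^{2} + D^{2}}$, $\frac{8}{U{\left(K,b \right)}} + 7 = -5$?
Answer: $-3$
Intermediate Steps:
$U{\left(K,b \right)} = - \frac{2}{3}$ ($U{\left(K,b \right)} = \frac{8}{-7 - 5} = \frac{8}{-12} = 8 \left(- \frac{1}{12}\right) = - \frac{2}{3}$)
$u{\left(z,D \right)} = \sqrt{D^{2} + z^{2}}$
$a{\left(h \right)} = - \frac{8}{27}$ ($a{\left(h \right)} = \left(- \frac{2}{3}\right)^{3} = - \frac{8}{27}$)
$- L{\left(u{\left(0,2 \right)},a{\left(\frac{5 - 2}{-4 + 1} \right)} \right)} = \left(-1\right) 3 = -3$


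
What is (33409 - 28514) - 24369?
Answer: -19474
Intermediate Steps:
(33409 - 28514) - 24369 = 4895 - 24369 = -19474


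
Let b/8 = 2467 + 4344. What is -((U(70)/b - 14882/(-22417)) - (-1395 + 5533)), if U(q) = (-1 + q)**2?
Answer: 5053473500695/1221457496 ≈ 4137.3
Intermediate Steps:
b = 54488 (b = 8*(2467 + 4344) = 8*6811 = 54488)
-((U(70)/b - 14882/(-22417)) - (-1395 + 5533)) = -(((-1 + 70)**2/54488 - 14882/(-22417)) - (-1395 + 5533)) = -((69**2*(1/54488) - 14882*(-1/22417)) - 1*4138) = -((4761*(1/54488) + 14882/22417) - 4138) = -((4761/54488 + 14882/22417) - 4138) = -(917617753/1221457496 - 4138) = -1*(-5053473500695/1221457496) = 5053473500695/1221457496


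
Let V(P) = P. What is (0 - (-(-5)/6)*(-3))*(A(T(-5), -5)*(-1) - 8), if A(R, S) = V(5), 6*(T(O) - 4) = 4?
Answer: -65/2 ≈ -32.500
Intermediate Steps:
T(O) = 14/3 (T(O) = 4 + (⅙)*4 = 4 + ⅔ = 14/3)
A(R, S) = 5
(0 - (-(-5)/6)*(-3))*(A(T(-5), -5)*(-1) - 8) = (0 - (-(-5)/6)*(-3))*(5*(-1) - 8) = (0 - (-(-5)/6)*(-3))*(-5 - 8) = (0 - (-5*(-⅙))*(-3))*(-13) = (0 - 5*(-3)/6)*(-13) = (0 - 1*(-5/2))*(-13) = (0 + 5/2)*(-13) = (5/2)*(-13) = -65/2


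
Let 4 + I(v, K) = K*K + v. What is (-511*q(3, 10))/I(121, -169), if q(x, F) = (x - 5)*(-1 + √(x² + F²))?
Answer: -511/14339 + 511*√109/14339 ≈ 0.33642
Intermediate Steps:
I(v, K) = -4 + v + K² (I(v, K) = -4 + (K*K + v) = -4 + (K² + v) = -4 + (v + K²) = -4 + v + K²)
q(x, F) = (-1 + √(F² + x²))*(-5 + x) (q(x, F) = (-5 + x)*(-1 + √(F² + x²)) = (-1 + √(F² + x²))*(-5 + x))
(-511*q(3, 10))/I(121, -169) = (-511*(5 - 1*3 - 5*√(10² + 3²) + 3*√(10² + 3²)))/(-4 + 121 + (-169)²) = (-511*(5 - 3 - 5*√(100 + 9) + 3*√(100 + 9)))/(-4 + 121 + 28561) = -511*(5 - 3 - 5*√109 + 3*√109)/28678 = -511*(2 - 2*√109)*(1/28678) = (-1022 + 1022*√109)*(1/28678) = -511/14339 + 511*√109/14339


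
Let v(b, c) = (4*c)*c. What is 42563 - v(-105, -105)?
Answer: -1537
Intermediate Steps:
v(b, c) = 4*c**2
42563 - v(-105, -105) = 42563 - 4*(-105)**2 = 42563 - 4*11025 = 42563 - 1*44100 = 42563 - 44100 = -1537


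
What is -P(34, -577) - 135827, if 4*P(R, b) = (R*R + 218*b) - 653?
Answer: -418025/4 ≈ -1.0451e+5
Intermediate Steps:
P(R, b) = -653/4 + R²/4 + 109*b/2 (P(R, b) = ((R*R + 218*b) - 653)/4 = ((R² + 218*b) - 653)/4 = (-653 + R² + 218*b)/4 = -653/4 + R²/4 + 109*b/2)
-P(34, -577) - 135827 = -(-653/4 + (¼)*34² + (109/2)*(-577)) - 135827 = -(-653/4 + (¼)*1156 - 62893/2) - 135827 = -(-653/4 + 289 - 62893/2) - 135827 = -1*(-125283/4) - 135827 = 125283/4 - 135827 = -418025/4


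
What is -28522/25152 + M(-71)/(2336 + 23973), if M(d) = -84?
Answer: -376249033/330861984 ≈ -1.1372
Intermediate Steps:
-28522/25152 + M(-71)/(2336 + 23973) = -28522/25152 - 84/(2336 + 23973) = -28522*1/25152 - 84/26309 = -14261/12576 - 84*1/26309 = -14261/12576 - 84/26309 = -376249033/330861984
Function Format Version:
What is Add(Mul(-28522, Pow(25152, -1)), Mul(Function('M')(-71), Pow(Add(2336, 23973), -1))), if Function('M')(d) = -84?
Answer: Rational(-376249033, 330861984) ≈ -1.1372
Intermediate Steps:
Add(Mul(-28522, Pow(25152, -1)), Mul(Function('M')(-71), Pow(Add(2336, 23973), -1))) = Add(Mul(-28522, Pow(25152, -1)), Mul(-84, Pow(Add(2336, 23973), -1))) = Add(Mul(-28522, Rational(1, 25152)), Mul(-84, Pow(26309, -1))) = Add(Rational(-14261, 12576), Mul(-84, Rational(1, 26309))) = Add(Rational(-14261, 12576), Rational(-84, 26309)) = Rational(-376249033, 330861984)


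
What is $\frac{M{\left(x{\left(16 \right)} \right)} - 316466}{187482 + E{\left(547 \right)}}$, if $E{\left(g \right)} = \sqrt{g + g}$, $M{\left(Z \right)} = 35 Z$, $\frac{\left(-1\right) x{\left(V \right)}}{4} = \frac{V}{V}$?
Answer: $- \frac{29678963046}{17574749615} + \frac{158303 \sqrt{1094}}{17574749615} \approx -1.6884$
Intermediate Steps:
$x{\left(V \right)} = -4$ ($x{\left(V \right)} = - 4 \frac{V}{V} = \left(-4\right) 1 = -4$)
$E{\left(g \right)} = \sqrt{2} \sqrt{g}$ ($E{\left(g \right)} = \sqrt{2 g} = \sqrt{2} \sqrt{g}$)
$\frac{M{\left(x{\left(16 \right)} \right)} - 316466}{187482 + E{\left(547 \right)}} = \frac{35 \left(-4\right) - 316466}{187482 + \sqrt{2} \sqrt{547}} = \frac{-140 - 316466}{187482 + \sqrt{1094}} = - \frac{316606}{187482 + \sqrt{1094}}$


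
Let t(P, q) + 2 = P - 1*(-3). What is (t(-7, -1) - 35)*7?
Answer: -287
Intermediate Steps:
t(P, q) = 1 + P (t(P, q) = -2 + (P - 1*(-3)) = -2 + (P + 3) = -2 + (3 + P) = 1 + P)
(t(-7, -1) - 35)*7 = ((1 - 7) - 35)*7 = (-6 - 35)*7 = -41*7 = -287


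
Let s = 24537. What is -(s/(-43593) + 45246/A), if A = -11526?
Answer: 125290130/27914051 ≈ 4.4884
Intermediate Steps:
-(s/(-43593) + 45246/A) = -(24537/(-43593) + 45246/(-11526)) = -(24537*(-1/43593) + 45246*(-1/11526)) = -(-8179/14531 - 7541/1921) = -1*(-125290130/27914051) = 125290130/27914051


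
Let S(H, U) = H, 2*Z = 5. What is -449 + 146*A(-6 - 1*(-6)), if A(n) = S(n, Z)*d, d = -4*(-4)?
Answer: -449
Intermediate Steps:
Z = 5/2 (Z = (1/2)*5 = 5/2 ≈ 2.5000)
d = 16
A(n) = 16*n (A(n) = n*16 = 16*n)
-449 + 146*A(-6 - 1*(-6)) = -449 + 146*(16*(-6 - 1*(-6))) = -449 + 146*(16*(-6 + 6)) = -449 + 146*(16*0) = -449 + 146*0 = -449 + 0 = -449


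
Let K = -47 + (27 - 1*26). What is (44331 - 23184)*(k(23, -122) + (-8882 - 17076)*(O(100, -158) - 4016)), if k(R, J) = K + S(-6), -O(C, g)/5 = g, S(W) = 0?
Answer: 1770859549914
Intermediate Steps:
O(C, g) = -5*g
K = -46 (K = -47 + (27 - 26) = -47 + 1 = -46)
k(R, J) = -46 (k(R, J) = -46 + 0 = -46)
(44331 - 23184)*(k(23, -122) + (-8882 - 17076)*(O(100, -158) - 4016)) = (44331 - 23184)*(-46 + (-8882 - 17076)*(-5*(-158) - 4016)) = 21147*(-46 - 25958*(790 - 4016)) = 21147*(-46 - 25958*(-3226)) = 21147*(-46 + 83740508) = 21147*83740462 = 1770859549914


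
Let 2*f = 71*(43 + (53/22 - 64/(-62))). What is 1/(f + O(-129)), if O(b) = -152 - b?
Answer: 1364/2217411 ≈ 0.00061513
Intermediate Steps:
f = 2248783/1364 (f = (71*(43 + (53/22 - 64/(-62))))/2 = (71*(43 + (53*(1/22) - 64*(-1/62))))/2 = (71*(43 + (53/22 + 32/31)))/2 = (71*(43 + 2347/682))/2 = (71*(31673/682))/2 = (½)*(2248783/682) = 2248783/1364 ≈ 1648.7)
1/(f + O(-129)) = 1/(2248783/1364 + (-152 - 1*(-129))) = 1/(2248783/1364 + (-152 + 129)) = 1/(2248783/1364 - 23) = 1/(2217411/1364) = 1364/2217411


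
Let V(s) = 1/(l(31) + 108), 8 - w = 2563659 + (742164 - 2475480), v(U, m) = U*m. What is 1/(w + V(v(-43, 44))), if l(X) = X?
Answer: -139/115416564 ≈ -1.2043e-6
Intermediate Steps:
w = -830335 (w = 8 - (2563659 + (742164 - 2475480)) = 8 - (2563659 - 1733316) = 8 - 1*830343 = 8 - 830343 = -830335)
V(s) = 1/139 (V(s) = 1/(31 + 108) = 1/139)
1/(w + V(v(-43, 44))) = 1/(-830335 + 1/139) = 1/(-115416564/139) = -139/115416564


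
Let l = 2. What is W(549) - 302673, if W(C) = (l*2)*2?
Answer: -302665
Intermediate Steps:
W(C) = 8 (W(C) = (2*2)*2 = 4*2 = 8)
W(549) - 302673 = 8 - 302673 = -302665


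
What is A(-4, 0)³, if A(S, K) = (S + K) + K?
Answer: -64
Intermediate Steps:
A(S, K) = S + 2*K (A(S, K) = (K + S) + K = S + 2*K)
A(-4, 0)³ = (-4 + 2*0)³ = (-4 + 0)³ = (-4)³ = -64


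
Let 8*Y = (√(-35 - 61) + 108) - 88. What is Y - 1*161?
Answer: -317/2 + I*√6/2 ≈ -158.5 + 1.2247*I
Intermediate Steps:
Y = 5/2 + I*√6/2 (Y = ((√(-35 - 61) + 108) - 88)/8 = ((√(-96) + 108) - 88)/8 = ((4*I*√6 + 108) - 88)/8 = ((108 + 4*I*√6) - 88)/8 = (20 + 4*I*√6)/8 = 5/2 + I*√6/2 ≈ 2.5 + 1.2247*I)
Y - 1*161 = (5/2 + I*√6/2) - 1*161 = (5/2 + I*√6/2) - 161 = -317/2 + I*√6/2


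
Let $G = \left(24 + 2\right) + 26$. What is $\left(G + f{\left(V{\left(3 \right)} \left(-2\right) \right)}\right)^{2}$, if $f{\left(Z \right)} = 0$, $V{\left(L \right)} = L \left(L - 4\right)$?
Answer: $2704$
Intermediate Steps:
$V{\left(L \right)} = L \left(-4 + L\right)$
$G = 52$ ($G = 26 + 26 = 52$)
$\left(G + f{\left(V{\left(3 \right)} \left(-2\right) \right)}\right)^{2} = \left(52 + 0\right)^{2} = 52^{2} = 2704$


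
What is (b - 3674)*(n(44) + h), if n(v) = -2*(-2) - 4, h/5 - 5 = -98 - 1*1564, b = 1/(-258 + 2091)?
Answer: 55794843685/1833 ≈ 3.0439e+7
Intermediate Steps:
b = 1/1833 ≈ 0.00054555
h = -8285 (h = 25 + 5*(-98 - 1*1564) = 25 + 5*(-98 - 1564) = 25 + 5*(-1662) = 25 - 8310 = -8285)
n(v) = 0 (n(v) = 4 - 4 = 0)
(b - 3674)*(n(44) + h) = (1/1833 - 3674)*(0 - 8285) = -6734441/1833*(-8285) = 55794843685/1833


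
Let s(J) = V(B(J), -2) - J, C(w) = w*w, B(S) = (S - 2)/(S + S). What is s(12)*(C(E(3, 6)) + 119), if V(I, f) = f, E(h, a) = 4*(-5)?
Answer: -7266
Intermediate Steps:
E(h, a) = -20
B(S) = (-2 + S)/(2*S) (B(S) = (-2 + S)/((2*S)) = (-2 + S)*(1/(2*S)) = (-2 + S)/(2*S))
C(w) = w²
s(J) = -2 - J
s(12)*(C(E(3, 6)) + 119) = (-2 - 1*12)*((-20)² + 119) = (-2 - 12)*(400 + 119) = -14*519 = -7266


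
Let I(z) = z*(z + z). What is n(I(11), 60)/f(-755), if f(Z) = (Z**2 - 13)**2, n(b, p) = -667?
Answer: -667/324913680144 ≈ -2.0529e-9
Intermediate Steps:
I(z) = 2*z**2 (I(z) = z*(2*z) = 2*z**2)
f(Z) = (-13 + Z**2)**2
n(I(11), 60)/f(-755) = -667/(-13 + (-755)**2)**2 = -667/(-13 + 570025)**2 = -667/(570012**2) = -667/324913680144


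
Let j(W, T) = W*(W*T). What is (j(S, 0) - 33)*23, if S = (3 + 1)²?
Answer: -759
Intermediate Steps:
S = 16 (S = 4² = 16)
j(W, T) = T*W² (j(W, T) = W*(T*W) = T*W²)
(j(S, 0) - 33)*23 = (0*16² - 33)*23 = (0*256 - 33)*23 = (0 - 33)*23 = -33*23 = -759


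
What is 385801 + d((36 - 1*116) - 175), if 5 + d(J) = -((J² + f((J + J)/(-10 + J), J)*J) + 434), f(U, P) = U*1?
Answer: 17003871/53 ≈ 3.2083e+5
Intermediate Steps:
f(U, P) = U
d(J) = -439 - J² - 2*J²/(-10 + J) (d(J) = -5 - ((J² + ((J + J)/(-10 + J))*J) + 434) = -5 - ((J² + ((2*J)/(-10 + J))*J) + 434) = -5 - ((J² + (2*J/(-10 + J))*J) + 434) = -5 - ((J² + 2*J²/(-10 + J)) + 434) = -5 - (434 + J² + 2*J²/(-10 + J)) = -5 + (-434 - J² - 2*J²/(-10 + J)) = -439 - J² - 2*J²/(-10 + J))
385801 + d((36 - 1*116) - 175) = 385801 + (4390 - ((36 - 1*116) - 175)³ - 439*((36 - 1*116) - 175) + 8*((36 - 1*116) - 175)²)/(-10 + ((36 - 1*116) - 175)) = 385801 + (4390 - ((36 - 116) - 175)³ - 439*((36 - 116) - 175) + 8*((36 - 116) - 175)²)/(-10 + ((36 - 116) - 175)) = 385801 + (4390 - (-80 - 175)³ - 439*(-80 - 175) + 8*(-80 - 175)²)/(-10 + (-80 - 175)) = 385801 + (4390 - 1*(-255)³ - 439*(-255) + 8*(-255)²)/(-10 - 255) = 385801 + (4390 - 1*(-16581375) + 111945 + 8*65025)/(-265) = 385801 - (4390 + 16581375 + 111945 + 520200)/265 = 385801 - 1/265*17217910 = 385801 - 3443582/53 = 17003871/53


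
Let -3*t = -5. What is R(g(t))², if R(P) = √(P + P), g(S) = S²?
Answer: 50/9 ≈ 5.5556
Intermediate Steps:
t = 5/3 (t = -⅓*(-5) = 5/3 ≈ 1.6667)
R(P) = √2*√P (R(P) = √(2*P) = √2*√P)
R(g(t))² = (√2*√((5/3)²))² = (√2*√(25/9))² = (√2*(5/3))² = (5*√2/3)² = 50/9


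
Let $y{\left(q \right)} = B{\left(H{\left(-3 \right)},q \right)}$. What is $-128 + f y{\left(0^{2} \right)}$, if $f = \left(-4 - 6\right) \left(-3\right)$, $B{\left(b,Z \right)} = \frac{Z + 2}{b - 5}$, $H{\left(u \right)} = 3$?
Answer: $-158$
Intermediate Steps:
$B{\left(b,Z \right)} = \frac{2 + Z}{-5 + b}$
$y{\left(q \right)} = -1 - \frac{q}{2}$ ($y{\left(q \right)} = \frac{2 + q}{-5 + 3} = \frac{2 + q}{-2} = - \frac{2 + q}{2} = -1 - \frac{q}{2}$)
$f = 30$ ($f = \left(-10\right) \left(-3\right) = 30$)
$-128 + f y{\left(0^{2} \right)} = -128 + 30 \left(-1 - \frac{0^{2}}{2}\right) = -128 + 30 \left(-1 - 0\right) = -128 + 30 \left(-1 + 0\right) = -128 + 30 \left(-1\right) = -128 - 30 = -158$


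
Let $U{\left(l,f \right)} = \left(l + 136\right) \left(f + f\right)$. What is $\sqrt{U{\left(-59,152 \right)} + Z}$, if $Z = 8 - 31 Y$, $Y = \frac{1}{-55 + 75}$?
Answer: $\frac{\sqrt{2341445}}{10} \approx 153.02$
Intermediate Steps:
$Y = \frac{1}{20} \approx 0.05$
$U{\left(l,f \right)} = 2 f \left(136 + l\right)$ ($U{\left(l,f \right)} = \left(136 + l\right) 2 f = 2 f \left(136 + l\right)$)
$Z = \frac{129}{20}$ ($Z = 8 - \frac{31}{20} = \frac{129}{20} \approx 6.45$)
$\sqrt{U{\left(-59,152 \right)} + Z} = \sqrt{2 \cdot 152 \left(136 - 59\right) + \frac{129}{20}} = \sqrt{2 \cdot 152 \cdot 77 + \frac{129}{20}} = \sqrt{23408 + \frac{129}{20}} = \sqrt{\frac{468289}{20}} = \frac{\sqrt{2341445}}{10}$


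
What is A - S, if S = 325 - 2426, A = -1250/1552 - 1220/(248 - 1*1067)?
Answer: 1335712789/635544 ≈ 2101.7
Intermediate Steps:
A = 434845/635544 (A = -1250*1/1552 - 1220/(248 - 1067) = -625/776 - 1220/(-819) = -625/776 - 1220*(-1/819) = -625/776 + 1220/819 = 434845/635544 ≈ 0.68421)
S = -2101
A - S = 434845/635544 - 1*(-2101) = 434845/635544 + 2101 = 1335712789/635544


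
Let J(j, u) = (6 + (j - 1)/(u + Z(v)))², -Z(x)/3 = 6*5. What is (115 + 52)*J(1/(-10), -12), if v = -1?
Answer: 6277389887/1040400 ≈ 6033.6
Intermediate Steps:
Z(x) = -90 (Z(x) = -18*5 = -3*30 = -90)
J(j, u) = (6 + (-1 + j)/(-90 + u))² (J(j, u) = (6 + (j - 1)/(u - 90))² = (6 + (-1 + j)/(-90 + u))²)
(115 + 52)*J(1/(-10), -12) = (115 + 52)*((-541 + 1/(-10) + 6*(-12))²/(-90 - 12)²) = 167*((-541 - ⅒ - 72)²/(-102)²) = 167*((-6131/10)²/10404) = 167*((1/10404)*(37589161/100)) = 167*(37589161/1040400) = 6277389887/1040400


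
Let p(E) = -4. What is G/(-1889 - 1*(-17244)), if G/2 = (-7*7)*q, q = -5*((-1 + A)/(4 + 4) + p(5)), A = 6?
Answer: -1323/12284 ≈ -0.10770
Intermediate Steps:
q = 135/8 (q = -5*((-1 + 6)/(4 + 4) - 4) = -5*(5/8 - 4) = -5*(-27/8) = 135/8 ≈ 16.875)
G = -6615/4 (G = 2*(-7*7*(135/8)) = 2*(-49*135/8) = 2*(-6615/8) = -6615/4 ≈ -1653.8)
G/(-1889 - 1*(-17244)) = -6615/(4*(-1889 - 1*(-17244))) = -6615/(4*(-1889 + 17244)) = -6615/4/15355 = -6615/4*1/15355 = -1323/12284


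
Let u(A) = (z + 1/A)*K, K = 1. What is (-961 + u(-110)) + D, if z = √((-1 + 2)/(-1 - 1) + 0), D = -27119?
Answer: -3088801/110 + I*√2/2 ≈ -28080.0 + 0.70711*I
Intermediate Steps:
z = I*√2/2 (z = √(1/(-2) + 0) = √(1*(-½) + 0) = √(-½ + 0) = √(-½) = I*√2/2 ≈ 0.70711*I)
u(A) = 1/A + I*√2/2 (u(A) = (I*√2/2 + 1/A)*1 = (1/A + I*√2/2)*1 = 1/A + I*√2/2)
(-961 + u(-110)) + D = (-961 + (1/(-110) + I*√2/2)) - 27119 = (-961 + (-1/110 + I*√2/2)) - 27119 = (-105711/110 + I*√2/2) - 27119 = -3088801/110 + I*√2/2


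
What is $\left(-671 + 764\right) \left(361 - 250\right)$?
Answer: $10323$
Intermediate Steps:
$\left(-671 + 764\right) \left(361 - 250\right) = 93 \cdot 111 = 10323$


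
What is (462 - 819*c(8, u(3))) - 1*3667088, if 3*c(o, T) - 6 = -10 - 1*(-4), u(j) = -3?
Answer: -3666626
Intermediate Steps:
c(o, T) = 0 (c(o, T) = 2 + (-10 - 1*(-4))/3 = 2 + (-10 + 4)/3 = 2 + (⅓)*(-6) = 2 - 2 = 0)
(462 - 819*c(8, u(3))) - 1*3667088 = (462 - 819*0) - 1*3667088 = (462 + 0) - 3667088 = 462 - 3667088 = -3666626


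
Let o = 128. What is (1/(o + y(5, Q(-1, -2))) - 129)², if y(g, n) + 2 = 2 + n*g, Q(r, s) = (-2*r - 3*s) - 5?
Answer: 340254916/20449 ≈ 16639.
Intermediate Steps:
Q(r, s) = -5 - 3*s - 2*r (Q(r, s) = (-3*s - 2*r) - 5 = -5 - 3*s - 2*r)
y(g, n) = g*n (y(g, n) = -2 + (2 + n*g) = -2 + (2 + g*n) = g*n)
(1/(o + y(5, Q(-1, -2))) - 129)² = (1/(128 + 5*(-5 - 3*(-2) - 2*(-1))) - 129)² = (1/(128 + 5*(-5 + 6 + 2)) - 129)² = (1/(128 + 5*3) - 129)² = (1/(128 + 15) - 129)² = (1/143 - 129)² = (-18446/143)² = 340254916/20449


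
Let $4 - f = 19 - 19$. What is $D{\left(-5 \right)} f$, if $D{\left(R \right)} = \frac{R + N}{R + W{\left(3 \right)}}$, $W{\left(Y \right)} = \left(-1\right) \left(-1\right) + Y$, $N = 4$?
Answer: $4$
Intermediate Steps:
$W{\left(Y \right)} = 1 + Y$
$D{\left(R \right)} = 1$ ($D{\left(R \right)} = \frac{R + 4}{R + \left(1 + 3\right)} = \frac{4 + R}{R + 4} = \frac{4 + R}{4 + R} = 1$)
$f = 4$ ($f = 4 - \left(19 - 19\right) = 4 - 0 = 4 + 0 = 4$)
$D{\left(-5 \right)} f = 1 \cdot 4 = 4$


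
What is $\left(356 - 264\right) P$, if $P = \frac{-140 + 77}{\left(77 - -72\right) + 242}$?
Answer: $- \frac{252}{17} \approx -14.824$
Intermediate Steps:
$P = - \frac{63}{391}$ ($P = - \frac{63}{\left(77 + 72\right) + 242} = - \frac{63}{149 + 242} = - \frac{63}{391} \approx -0.16113$)
$\left(356 - 264\right) P = \left(356 - 264\right) \left(- \frac{63}{391}\right) = 92 \left(- \frac{63}{391}\right) = - \frac{252}{17}$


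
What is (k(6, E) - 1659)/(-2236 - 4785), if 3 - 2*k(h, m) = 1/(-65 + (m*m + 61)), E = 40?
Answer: 5290741/22411032 ≈ 0.23608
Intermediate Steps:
k(h, m) = 3/2 - 1/(2*(-4 + m²)) (k(h, m) = 3/2 - 1/(2*(-65 + (m*m + 61))) = 3/2 - 1/(2*(-65 + (m² + 61))) = 3/2 - 1/(2*(-65 + (61 + m²))) = 3/2 - 1/(2*(-4 + m²)))
(k(6, E) - 1659)/(-2236 - 4785) = ((-13 + 3*40²)/(2*(-4 + 40²)) - 1659)/(-2236 - 4785) = ((-13 + 3*1600)/(2*(-4 + 1600)) - 1659)/(-7021) = ((½)*(-13 + 4800)/1596 - 1659)*(-1/7021) = ((½)*(1/1596)*4787 - 1659)*(-1/7021) = (4787/3192 - 1659)*(-1/7021) = -5290741/3192*(-1/7021) = 5290741/22411032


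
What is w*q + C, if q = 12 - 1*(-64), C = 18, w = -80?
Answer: -6062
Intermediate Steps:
q = 76 (q = 12 + 64 = 76)
w*q + C = -80*76 + 18 = -6080 + 18 = -6062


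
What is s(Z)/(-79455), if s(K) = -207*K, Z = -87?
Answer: -6003/26485 ≈ -0.22666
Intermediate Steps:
s(Z)/(-79455) = -207*(-87)/(-79455) = 18009*(-1/79455) = -6003/26485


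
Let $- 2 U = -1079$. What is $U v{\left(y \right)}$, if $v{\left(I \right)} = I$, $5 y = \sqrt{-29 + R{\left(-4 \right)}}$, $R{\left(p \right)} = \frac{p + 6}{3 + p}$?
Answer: $\frac{1079 i \sqrt{31}}{10} \approx 600.76 i$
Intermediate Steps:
$R{\left(p \right)} = \frac{6 + p}{3 + p}$
$y = \frac{i \sqrt{31}}{5}$ ($y = \frac{\sqrt{-29 + \frac{6 - 4}{3 - 4}}}{5} = \frac{\sqrt{-29 + \frac{1}{-1} \cdot 2}}{5} = \frac{\sqrt{-29 - 2}}{5} = \frac{\sqrt{-31}}{5} = \frac{i \sqrt{31}}{5} \approx 1.1136 i$)
$U = \frac{1079}{2}$ ($U = \left(- \frac{1}{2}\right) \left(-1079\right) = \frac{1079}{2} \approx 539.5$)
$U v{\left(y \right)} = \frac{1079 \frac{i \sqrt{31}}{5}}{2} = \frac{1079 i \sqrt{31}}{10}$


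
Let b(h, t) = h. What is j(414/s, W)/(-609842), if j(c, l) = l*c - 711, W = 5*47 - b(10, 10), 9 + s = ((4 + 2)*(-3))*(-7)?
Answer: -1107/7927946 ≈ -0.00013963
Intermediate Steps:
s = 117 (s = -9 + ((4 + 2)*(-3))*(-7) = -9 + (6*(-3))*(-7) = -9 - 18*(-7) = -9 + 126 = 117)
W = 225 (W = 5*47 - 1*10 = 235 - 10 = 225)
j(c, l) = -711 + c*l (j(c, l) = c*l - 711 = -711 + c*l)
j(414/s, W)/(-609842) = (-711 + (414/117)*225)/(-609842) = (-711 + (414*(1/117))*225)*(-1/609842) = (-711 + (46/13)*225)*(-1/609842) = (-711 + 10350/13)*(-1/609842) = (1107/13)*(-1/609842) = -1107/7927946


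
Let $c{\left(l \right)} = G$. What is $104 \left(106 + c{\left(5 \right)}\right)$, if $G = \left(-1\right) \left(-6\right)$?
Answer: $11648$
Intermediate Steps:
$G = 6$
$c{\left(l \right)} = 6$
$104 \left(106 + c{\left(5 \right)}\right) = 104 \left(106 + 6\right) = 104 \cdot 112 = 11648$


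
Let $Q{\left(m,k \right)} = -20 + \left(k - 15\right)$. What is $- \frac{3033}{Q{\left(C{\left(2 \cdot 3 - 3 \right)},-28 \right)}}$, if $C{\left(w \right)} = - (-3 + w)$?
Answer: $\frac{337}{7} \approx 48.143$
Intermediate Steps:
$C{\left(w \right)} = 3 - w$
$Q{\left(m,k \right)} = -35 + k$ ($Q{\left(m,k \right)} = -20 + \left(-15 + k\right) = -35 + k$)
$- \frac{3033}{Q{\left(C{\left(2 \cdot 3 - 3 \right)},-28 \right)}} = - \frac{3033}{-35 - 28} = - \frac{3033}{-63} = \left(-3033\right) \left(- \frac{1}{63}\right) = \frac{337}{7}$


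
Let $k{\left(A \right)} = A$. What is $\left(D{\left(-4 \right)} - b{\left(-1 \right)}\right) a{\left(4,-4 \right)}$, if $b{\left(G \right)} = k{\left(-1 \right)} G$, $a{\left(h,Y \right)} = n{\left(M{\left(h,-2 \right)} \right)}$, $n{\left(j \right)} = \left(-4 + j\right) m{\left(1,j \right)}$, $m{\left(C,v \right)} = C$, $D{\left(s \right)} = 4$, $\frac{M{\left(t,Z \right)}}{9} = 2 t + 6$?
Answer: $366$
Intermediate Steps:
$M{\left(t,Z \right)} = 54 + 18 t$ ($M{\left(t,Z \right)} = 9 \left(2 t + 6\right) = 9 \left(6 + 2 t\right) = 54 + 18 t$)
$n{\left(j \right)} = -4 + j$ ($n{\left(j \right)} = \left(-4 + j\right) 1 = -4 + j$)
$a{\left(h,Y \right)} = 50 + 18 h$ ($a{\left(h,Y \right)} = -4 + \left(54 + 18 h\right) = 50 + 18 h$)
$b{\left(G \right)} = - G$
$\left(D{\left(-4 \right)} - b{\left(-1 \right)}\right) a{\left(4,-4 \right)} = \left(4 - \left(-1\right) \left(-1\right)\right) \left(50 + 18 \cdot 4\right) = \left(4 - 1\right) \left(50 + 72\right) = \left(4 - 1\right) 122 = 3 \cdot 122 = 366$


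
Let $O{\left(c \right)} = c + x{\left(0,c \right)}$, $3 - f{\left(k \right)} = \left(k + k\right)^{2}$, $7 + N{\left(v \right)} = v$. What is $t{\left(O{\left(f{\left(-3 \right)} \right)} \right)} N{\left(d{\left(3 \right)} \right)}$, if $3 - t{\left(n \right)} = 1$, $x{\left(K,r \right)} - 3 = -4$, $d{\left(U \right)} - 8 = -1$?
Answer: $0$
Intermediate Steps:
$d{\left(U \right)} = 7$ ($d{\left(U \right)} = 8 - 1 = 7$)
$N{\left(v \right)} = -7 + v$
$x{\left(K,r \right)} = -1$ ($x{\left(K,r \right)} = 3 - 4 = -1$)
$f{\left(k \right)} = 3 - 4 k^{2}$ ($f{\left(k \right)} = 3 - \left(k + k\right)^{2} = 3 - \left(2 k\right)^{2} = 3 - 4 k^{2}$)
$O{\left(c \right)} = -1 + c$ ($O{\left(c \right)} = c - 1 = -1 + c$)
$t{\left(n \right)} = 2$ ($t{\left(n \right)} = 3 - 1 = 2$)
$t{\left(O{\left(f{\left(-3 \right)} \right)} \right)} N{\left(d{\left(3 \right)} \right)} = 2 \left(-7 + 7\right) = 2 \cdot 0 = 0$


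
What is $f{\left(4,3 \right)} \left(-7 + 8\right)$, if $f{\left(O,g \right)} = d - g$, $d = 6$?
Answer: $3$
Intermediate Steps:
$f{\left(O,g \right)} = 6 - g$
$f{\left(4,3 \right)} \left(-7 + 8\right) = \left(6 - 3\right) \left(-7 + 8\right) = \left(6 - 3\right) 1 = 3 \cdot 1 = 3$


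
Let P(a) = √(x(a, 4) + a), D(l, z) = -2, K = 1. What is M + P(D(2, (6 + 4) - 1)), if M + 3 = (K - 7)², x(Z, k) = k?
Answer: 33 + √2 ≈ 34.414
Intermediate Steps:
M = 33 (M = -3 + (1 - 7)² = -3 + (-6)² = -3 + 36 = 33)
P(a) = √(4 + a)
M + P(D(2, (6 + 4) - 1)) = 33 + √(4 - 2) = 33 + √2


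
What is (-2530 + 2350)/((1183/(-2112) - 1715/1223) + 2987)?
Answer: -464935680/7710280423 ≈ -0.060301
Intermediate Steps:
(-2530 + 2350)/((1183/(-2112) - 1715/1223) + 2987) = -180/((1183*(-1/2112) - 1715*1/1223) + 2987) = -180/((-1183/2112 - 1715/1223) + 2987) = -180/(-5068889/2582976 + 2987) = -180/7710280423/2582976 = -180*2582976/7710280423 = -464935680/7710280423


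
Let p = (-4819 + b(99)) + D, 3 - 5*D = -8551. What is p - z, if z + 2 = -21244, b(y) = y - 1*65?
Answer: 90859/5 ≈ 18172.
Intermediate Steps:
b(y) = -65 + y (b(y) = y - 65 = -65 + y)
D = 8554/5 (D = ⅗ - ⅕*(-8551) = ⅗ + 8551/5 = 8554/5 ≈ 1710.8)
z = -21246 (z = -2 - 21244 = -21246)
p = -15371/5 (p = (-4819 + (-65 + 99)) + 8554/5 = (-4819 + 34) + 8554/5 = -4785 + 8554/5 = -15371/5 ≈ -3074.2)
p - z = -15371/5 - 1*(-21246) = -15371/5 + 21246 = 90859/5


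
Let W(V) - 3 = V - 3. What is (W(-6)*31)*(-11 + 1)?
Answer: 1860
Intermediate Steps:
W(V) = V (W(V) = 3 + (V - 3) = 3 + (-3 + V) = V)
(W(-6)*31)*(-11 + 1) = (-6*31)*(-11 + 1) = -186*(-10) = 1860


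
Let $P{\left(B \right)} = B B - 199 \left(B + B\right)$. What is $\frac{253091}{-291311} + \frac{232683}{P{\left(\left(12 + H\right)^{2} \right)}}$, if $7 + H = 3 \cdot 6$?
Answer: $\frac{50244164204}{20187560989} \approx 2.4889$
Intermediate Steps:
$H = 11$ ($H = -7 + 3 \cdot 6 = -7 + 18 = 11$)
$P{\left(B \right)} = B^{2} - 398 B$ ($P{\left(B \right)} = B^{2} - 199 \cdot 2 B = B^{2} - 398 B$)
$\frac{253091}{-291311} + \frac{232683}{P{\left(\left(12 + H\right)^{2} \right)}} = \frac{253091}{-291311} + \frac{232683}{\left(12 + 11\right)^{2} \left(-398 + \left(12 + 11\right)^{2}\right)} = 253091 \left(- \frac{1}{291311}\right) + \frac{232683}{23^{2} \left(-398 + 23^{2}\right)} = - \frac{253091}{291311} + \frac{232683}{529 \left(-398 + 529\right)} = - \frac{253091}{291311} + \frac{232683}{529 \cdot 131} = - \frac{253091}{291311} + \frac{232683}{69299} = \frac{50244164204}{20187560989}$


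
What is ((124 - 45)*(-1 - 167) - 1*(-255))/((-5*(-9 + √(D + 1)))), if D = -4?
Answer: -39051/140 - 4339*I*√3/140 ≈ -278.94 - 53.681*I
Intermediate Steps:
((124 - 45)*(-1 - 167) - 1*(-255))/((-5*(-9 + √(D + 1)))) = ((124 - 45)*(-1 - 167) - 1*(-255))/((-5*(-9 + √(-4 + 1)))) = (79*(-168) + 255)/((-5*(-9 + √(-3)))) = (-13272 + 255)/((-5*(-9 + I*√3))) = -13017/(45 - 5*I*√3)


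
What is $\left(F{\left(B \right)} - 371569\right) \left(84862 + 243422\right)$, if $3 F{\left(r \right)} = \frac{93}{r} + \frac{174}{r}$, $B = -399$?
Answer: $- \frac{16223370699360}{133} \approx -1.2198 \cdot 10^{11}$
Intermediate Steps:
$F{\left(r \right)} = \frac{89}{r}$ ($F{\left(r \right)} = \frac{\frac{93}{r} + \frac{174}{r}}{3} = \frac{267 \frac{1}{r}}{3} = \frac{89}{r}$)
$\left(F{\left(B \right)} - 371569\right) \left(84862 + 243422\right) = \left(\frac{89}{-399} - 371569\right) \left(84862 + 243422\right) = \left(89 \left(- \frac{1}{399}\right) - 371569\right) 328284 = \left(- \frac{89}{399} - 371569\right) 328284 = \left(- \frac{148256120}{399}\right) 328284 = - \frac{16223370699360}{133}$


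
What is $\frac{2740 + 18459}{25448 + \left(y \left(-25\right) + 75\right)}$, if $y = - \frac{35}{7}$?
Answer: $\frac{21199}{25648} \approx 0.82654$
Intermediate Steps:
$y = -5$ ($y = \left(-35\right) \frac{1}{7} = -5$)
$\frac{2740 + 18459}{25448 + \left(y \left(-25\right) + 75\right)} = \frac{2740 + 18459}{25448 + \left(\left(-5\right) \left(-25\right) + 75\right)} = \frac{21199}{25448 + \left(125 + 75\right)} = \frac{21199}{25448 + 200} = \frac{21199}{25648}$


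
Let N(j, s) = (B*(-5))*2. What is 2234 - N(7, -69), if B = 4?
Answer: 2274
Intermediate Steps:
N(j, s) = -40 (N(j, s) = (4*(-5))*2 = -20*2 = -40)
2234 - N(7, -69) = 2234 - 1*(-40) = 2234 + 40 = 2274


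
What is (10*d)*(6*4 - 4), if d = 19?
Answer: 3800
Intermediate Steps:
(10*d)*(6*4 - 4) = (10*19)*(6*4 - 4) = 190*(24 - 4) = 190*20 = 3800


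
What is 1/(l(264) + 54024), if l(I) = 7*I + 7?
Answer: 1/55879 ≈ 1.7896e-5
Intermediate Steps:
l(I) = 7 + 7*I
1/(l(264) + 54024) = 1/((7 + 7*264) + 54024) = 1/((7 + 1848) + 54024) = 1/(1855 + 54024) = 1/55879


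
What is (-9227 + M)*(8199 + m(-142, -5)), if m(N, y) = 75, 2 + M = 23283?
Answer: 116282796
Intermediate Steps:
M = 23281 (M = -2 + 23283 = 23281)
(-9227 + M)*(8199 + m(-142, -5)) = (-9227 + 23281)*(8199 + 75) = 14054*8274 = 116282796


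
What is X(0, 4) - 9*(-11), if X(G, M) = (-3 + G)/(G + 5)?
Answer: 492/5 ≈ 98.400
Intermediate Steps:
X(G, M) = (-3 + G)/(5 + G)
X(0, 4) - 9*(-11) = (-3 + 0)/(5 + 0) - 9*(-11) = -3/5 + 99 = 492/5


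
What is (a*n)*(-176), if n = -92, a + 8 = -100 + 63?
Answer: -728640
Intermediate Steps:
a = -45 (a = -8 + (-100 + 63) = -8 - 37 = -45)
(a*n)*(-176) = -45*(-92)*(-176) = 4140*(-176) = -728640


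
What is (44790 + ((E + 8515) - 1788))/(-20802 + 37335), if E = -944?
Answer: 50573/16533 ≈ 3.0589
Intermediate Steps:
(44790 + ((E + 8515) - 1788))/(-20802 + 37335) = (44790 + ((-944 + 8515) - 1788))/(-20802 + 37335) = (44790 + (7571 - 1788))/16533 = (44790 + 5783)*(1/16533) = 50573*(1/16533) = 50573/16533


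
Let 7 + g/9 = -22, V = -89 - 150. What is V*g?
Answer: 62379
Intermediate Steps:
V = -239
g = -261 (g = -63 + 9*(-22) = -63 - 198 = -261)
V*g = -239*(-261) = 62379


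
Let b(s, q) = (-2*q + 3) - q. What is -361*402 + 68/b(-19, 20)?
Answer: -8272022/57 ≈ -1.4512e+5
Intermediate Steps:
b(s, q) = 3 - 3*q (b(s, q) = (3 - 2*q) - q = 3 - 3*q)
-361*402 + 68/b(-19, 20) = -361*402 + 68/(3 - 3*20) = -145122 + 68/(3 - 60) = -145122 + 68/(-57) = -145122 + 68*(-1/57) = -145122 - 68/57 = -8272022/57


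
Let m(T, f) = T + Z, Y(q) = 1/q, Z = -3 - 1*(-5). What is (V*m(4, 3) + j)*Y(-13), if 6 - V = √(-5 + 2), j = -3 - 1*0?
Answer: -33/13 + 6*I*√3/13 ≈ -2.5385 + 0.79941*I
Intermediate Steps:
Z = 2 (Z = -3 + 5 = 2)
j = -3 (j = -3 + 0 = -3)
m(T, f) = 2 + T (m(T, f) = T + 2 = 2 + T)
V = 6 - I*√3 (V = 6 - √(-5 + 2) = 6 - √(-3) = 6 - I*√3 ≈ 6.0 - 1.732*I)
(V*m(4, 3) + j)*Y(-13) = ((6 - I*√3)*(2 + 4) - 3)/(-13) = ((6 - I*√3)*6 - 3)*(-1/13) = ((36 - 6*I*√3) - 3)*(-1/13) = (33 - 6*I*√3)*(-1/13) = -33/13 + 6*I*√3/13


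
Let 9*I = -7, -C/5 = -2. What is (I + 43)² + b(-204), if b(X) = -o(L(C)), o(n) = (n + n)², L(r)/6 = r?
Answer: -1022000/81 ≈ -12617.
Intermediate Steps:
C = 10 (C = -5*(-2) = 10)
L(r) = 6*r
I = -7/9 (I = (⅑)*(-7) = -7/9 ≈ -0.77778)
o(n) = 4*n² (o(n) = (2*n)² = 4*n²)
b(X) = -14400 (b(X) = -4*(6*10)² = -4*60² = -4*3600 = -1*14400 = -14400)
(I + 43)² + b(-204) = (-7/9 + 43)² - 14400 = (380/9)² - 14400 = 144400/81 - 14400 = -1022000/81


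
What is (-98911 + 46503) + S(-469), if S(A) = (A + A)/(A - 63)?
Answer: -1991437/38 ≈ -52406.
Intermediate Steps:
S(A) = 2*A/(-63 + A) (S(A) = (2*A)/(-63 + A) = 2*A/(-63 + A))
(-98911 + 46503) + S(-469) = (-98911 + 46503) + 2*(-469)/(-63 - 469) = -52408 + 2*(-469)/(-532) = -52408 + 2*(-469)*(-1/532) = -52408 + 67/38 = -1991437/38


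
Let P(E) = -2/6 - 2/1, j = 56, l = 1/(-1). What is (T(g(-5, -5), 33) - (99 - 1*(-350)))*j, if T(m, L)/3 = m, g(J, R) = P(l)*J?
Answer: -23184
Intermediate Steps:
l = -1
P(E) = -7/3 (P(E) = -2*⅙ - 2*1 = -⅓ - 2 = -7/3)
g(J, R) = -7*J/3
T(m, L) = 3*m
(T(g(-5, -5), 33) - (99 - 1*(-350)))*j = (3*(-7/3*(-5)) - (99 - 1*(-350)))*56 = (3*(35/3) - (99 + 350))*56 = (35 - 1*449)*56 = (35 - 449)*56 = -414*56 = -23184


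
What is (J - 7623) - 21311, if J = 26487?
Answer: -2447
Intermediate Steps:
(J - 7623) - 21311 = (26487 - 7623) - 21311 = 18864 - 21311 = -2447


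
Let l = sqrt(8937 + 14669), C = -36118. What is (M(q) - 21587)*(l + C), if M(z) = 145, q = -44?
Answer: 774442156 - 21442*sqrt(23606) ≈ 7.7115e+8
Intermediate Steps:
l = sqrt(23606) ≈ 153.64
(M(q) - 21587)*(l + C) = (145 - 21587)*(sqrt(23606) - 36118) = -21442*(-36118 + sqrt(23606)) = 774442156 - 21442*sqrt(23606)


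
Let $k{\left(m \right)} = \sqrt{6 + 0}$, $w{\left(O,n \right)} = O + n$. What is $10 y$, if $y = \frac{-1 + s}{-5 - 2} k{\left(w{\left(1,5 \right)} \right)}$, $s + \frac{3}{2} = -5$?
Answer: $\frac{75 \sqrt{6}}{7} \approx 26.245$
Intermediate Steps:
$s = - \frac{13}{2}$ ($s = - \frac{3}{2} - 5 = - \frac{13}{2} \approx -6.5$)
$k{\left(m \right)} = \sqrt{6}$
$y = \frac{15 \sqrt{6}}{14}$ ($y = \frac{-1 - \frac{13}{2}}{-5 - 2} \sqrt{6} = - \frac{15}{2 \left(-7\right)} \sqrt{6} = \left(- \frac{15}{2}\right) \left(- \frac{1}{7}\right) \sqrt{6} = \frac{15 \sqrt{6}}{14} \approx 2.6245$)
$10 y = 10 \frac{15 \sqrt{6}}{14} = \frac{75 \sqrt{6}}{7}$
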